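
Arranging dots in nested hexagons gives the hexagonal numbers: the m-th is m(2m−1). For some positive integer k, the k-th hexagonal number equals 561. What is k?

17

Set n(2n−1) = 561, giving 2n² − n − 561 = 0.
The discriminant is 1 + 8·561 = 4489, and √4489 = 67.
So n = (1 + 67) / 4 = 68/4 = 17.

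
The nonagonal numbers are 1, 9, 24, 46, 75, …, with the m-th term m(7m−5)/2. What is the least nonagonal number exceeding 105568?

Solve n(7n−5)/2 > 105568 for integer n.
The largest n with value ≤ 105568 is 174 (since 105531 ≤ 105568 < 106750), so the first above is n = 175, value 106750.

106750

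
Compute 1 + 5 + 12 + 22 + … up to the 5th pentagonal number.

Σ i(3i−1)/2 = (3Σi² − Σi) / 2 over i = 1..5.
Σi = 15 and Σi² = 55.
(3·55 − 1·15) / 2 = 150/2 = 75.

75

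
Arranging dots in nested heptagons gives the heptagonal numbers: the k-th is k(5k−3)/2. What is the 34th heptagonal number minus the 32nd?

327

34·(5·34 − 3)/2 = 2839 and 32·(5·32 − 3)/2 = 2512.
Difference: 2839 − 2512 = 327.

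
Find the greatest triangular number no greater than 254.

Solve n(n+1)/2 ≤ 254 for integer n.
n = 22 gives 253 ≤ 254, while n = 23 gives 276 > 254; so the answer is 253.

253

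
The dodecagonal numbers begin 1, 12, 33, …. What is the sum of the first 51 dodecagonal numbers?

Σ i(5i−4) = 5Σi² − 4Σi over i = 1..51.
Σi = 1326 and Σi² = 45526.
5·45526 − 4·1326 = 222326.

222326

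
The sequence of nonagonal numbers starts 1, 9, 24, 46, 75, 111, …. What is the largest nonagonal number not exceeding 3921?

Solve n(7n−5)/2 ≤ 3921 for integer n.
n = 33 gives 3729 ≤ 3921, while n = 34 gives 3961 > 3921; so the answer is 3729.

3729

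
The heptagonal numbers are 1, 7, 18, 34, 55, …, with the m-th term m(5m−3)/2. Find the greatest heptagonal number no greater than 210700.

Solve n(5n−3)/2 ≤ 210700 for integer n.
n = 290 gives 209815 ≤ 210700, while n = 291 gives 211266 > 210700; so the answer is 209815.

209815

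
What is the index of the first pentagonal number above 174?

11

Solve n(3n−1)/2 > 174 for integer n.
The largest n with value ≤ 174 is 10 (since 145 ≤ 174 < 176), so the first above is n = 11, value 176.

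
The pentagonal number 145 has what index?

Set n(3n−1)/2 = 145, giving 3n² − n − 290 = 0.
The discriminant is 1 + 24·145 = 3481, and √3481 = 59.
So n = (1 + 59) / 6 = 60/6 = 10.

10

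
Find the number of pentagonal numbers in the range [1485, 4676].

The n-th pentagonal number is n(3n−1)/2.
Smallest index with value ≥ 1485: n = 32 (giving 1520).
Largest index with value ≤ 4676: n = 56 (giving 4676).
Indices 32 through 56: 25 terms.

25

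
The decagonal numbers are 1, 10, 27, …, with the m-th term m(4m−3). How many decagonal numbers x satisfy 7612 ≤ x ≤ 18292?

The n-th decagonal number is n(4n−3).
Smallest index with value ≥ 7612: n = 44 (giving 7612).
Largest index with value ≤ 18292: n = 68 (giving 18292).
Indices 44 through 68: 25 terms.

25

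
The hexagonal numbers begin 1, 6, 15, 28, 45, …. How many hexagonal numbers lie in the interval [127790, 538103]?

The n-th hexagonal number is n(2n−1).
Smallest index with value ≥ 127790: n = 254 (giving 128778).
Largest index with value ≤ 538103: n = 518 (giving 536130).
Indices 254 through 518: 265 terms.

265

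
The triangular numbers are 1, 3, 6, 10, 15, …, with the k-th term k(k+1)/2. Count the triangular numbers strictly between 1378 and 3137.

26

The n-th triangular number is n(n+1)/2.
Smallest index with value > 1378: n = 53 (giving 1431).
Largest index with value < 3137: n = 78 (giving 3081).
Indices 53 through 78: 26 terms.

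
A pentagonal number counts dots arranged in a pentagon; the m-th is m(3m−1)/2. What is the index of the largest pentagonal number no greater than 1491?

Solve n(3n−1)/2 ≤ 1491 for integer n.
n = 31 gives 1426 ≤ 1491, while n = 32 gives 1520 > 1491; so the answer is index 31.

31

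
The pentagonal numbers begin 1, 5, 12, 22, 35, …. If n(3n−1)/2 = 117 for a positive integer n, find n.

9

Set n(3n−1)/2 = 117, giving 3n² − n − 234 = 0.
The discriminant is 1 + 24·117 = 2809, and √2809 = 53.
So n = (1 + 53) / 6 = 54/6 = 9.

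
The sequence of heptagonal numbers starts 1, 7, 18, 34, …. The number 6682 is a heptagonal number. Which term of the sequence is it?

Set n(5n−3)/2 = 6682, giving 5n² − 3n − 13364 = 0.
The discriminant is 9 + 40·6682 = 267289, and √267289 = 517.
So n = (3 + 517) / 10 = 520/10 = 52.

52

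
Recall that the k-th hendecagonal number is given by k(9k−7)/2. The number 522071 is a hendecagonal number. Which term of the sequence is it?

341

Set n(9n−7)/2 = 522071, giving 9n² − 7n − 1044142 = 0.
The discriminant is 49 + 72·522071 = 37589161, and √37589161 = 6131.
So n = (7 + 6131) / 18 = 6138/18 = 341.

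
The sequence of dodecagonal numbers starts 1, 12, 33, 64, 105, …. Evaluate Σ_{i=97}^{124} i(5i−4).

Σ i(5i−4) = 5Σi² − 4Σi over i = 97..124.
Σi = 7750 − 4656 = 3094 and Σi² = 643250 − 299536 = 343714.
5·343714 − 4·3094 = 1706194.

1706194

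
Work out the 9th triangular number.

45

9·10/2 = 90/2 = 45.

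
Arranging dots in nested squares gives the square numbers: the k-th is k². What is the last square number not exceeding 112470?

112225

Solve n² ≤ 112470 for integer n.
n = 335 gives 112225 ≤ 112470, while n = 336 gives 112896 > 112470; so the answer is 112225.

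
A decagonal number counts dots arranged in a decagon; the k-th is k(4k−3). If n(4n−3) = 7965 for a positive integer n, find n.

Set n(4n−3) = 7965, giving 4n² − 3n − 7965 = 0.
So n = (3 + 357) / 8 = 360/8 = 45.

45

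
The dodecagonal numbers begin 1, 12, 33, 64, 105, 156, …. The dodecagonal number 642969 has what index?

Set n(5n−4) = 642969, giving 5n² − 4n − 642969 = 0.
The discriminant is 16 + 20·642969 = 12859396, and √12859396 = 3586.
So n = (4 + 3586) / 10 = 3590/10 = 359.
Check: 359·(5·359 − 4) = 642969. ✓

359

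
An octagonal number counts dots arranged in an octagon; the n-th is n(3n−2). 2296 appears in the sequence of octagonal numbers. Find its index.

28

Set n(3n−2) = 2296, giving 3n² − 2n − 2296 = 0.
So n = (2 + 166) / 6 = 168/6 = 28.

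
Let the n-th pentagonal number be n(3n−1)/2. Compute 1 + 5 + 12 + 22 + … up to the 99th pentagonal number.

490050

Σ i(3i−1)/2 = (3Σi² − Σi) / 2 over i = 1..99.
Σi = 4950 and Σi² = 328350.
(3·328350 − 1·4950) / 2 = 980100/2 = 490050.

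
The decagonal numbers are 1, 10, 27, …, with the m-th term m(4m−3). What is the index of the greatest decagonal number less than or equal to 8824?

47

Solve n(4n−3) ≤ 8824 for integer n.
n = 47 gives 8695 ≤ 8824, while n = 48 gives 9072 > 8824; so the answer is index 47.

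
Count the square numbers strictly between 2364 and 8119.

The n-th square number is n².
Smallest index with value > 2364: n = 49 (giving 2401).
Largest index with value < 8119: n = 90 (giving 8100).
Indices 49 through 90: 42 terms.

42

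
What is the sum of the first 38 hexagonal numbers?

Σ i(2i−1) = 2Σi² − Σi over i = 1..38.
Σi = 741 and Σi² = 19019.
2·19019 − 1·741 = 37297.

37297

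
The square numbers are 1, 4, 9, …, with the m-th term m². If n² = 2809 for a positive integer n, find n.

53

We need n² = 2809, so n = √2809 = 53.
Check: 53² = 2809. ✓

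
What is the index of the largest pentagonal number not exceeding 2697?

42

Solve n(3n−1)/2 ≤ 2697 for integer n.
n = 42 gives 2625 ≤ 2697, while n = 43 gives 2752 > 2697; so the answer is index 42.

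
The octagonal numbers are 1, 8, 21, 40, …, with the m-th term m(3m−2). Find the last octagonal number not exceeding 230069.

Solve n(3n−2) ≤ 230069 for integer n.
n = 277 gives 229633 ≤ 230069, while n = 278 gives 231296 > 230069; so the answer is 229633.

229633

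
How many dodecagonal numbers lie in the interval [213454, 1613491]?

361

The n-th dodecagonal number is n(5n−4).
Smallest index with value ≥ 213454: n = 208 (giving 215488).
Largest index with value ≤ 1613491: n = 568 (giving 1610848).
Indices 208 through 568: 361 terms.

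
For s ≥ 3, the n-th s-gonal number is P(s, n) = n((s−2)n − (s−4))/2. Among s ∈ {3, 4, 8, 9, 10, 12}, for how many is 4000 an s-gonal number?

1

s = 3: P(3, 88) = 3916 and P(3, 89) = 4005; 4000 is not s-gonal.
s = 4: P(4, 63) = 3969 and P(4, 64) = 4096; 4000 is not s-gonal.
s = 8: P(8, 36) = 3816 and P(8, 37) = 4033; 4000 is not s-gonal.
s = 9: P(9, 34) = 3961 and P(9, 35) = 4200; 4000 is not s-gonal.
s = 10: P(10, 32) = 4000. ✓
s = 12: P(12, 28) = 3808 and P(12, 29) = 4089; 4000 is not s-gonal.
Hits: s ∈ {10} → 1.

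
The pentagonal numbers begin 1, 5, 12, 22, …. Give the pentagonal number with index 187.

The 187th pentagonal number is n(3n−1)/2 with n = 187.
187·(3·187 − 1)/2 = 187·560/2 = 187·280 = 52360.

52360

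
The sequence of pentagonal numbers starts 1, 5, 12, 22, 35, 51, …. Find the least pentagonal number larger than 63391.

Solve n(3n−1)/2 > 63391 for integer n.
The largest n with value ≤ 63391 is 205 (since 62935 ≤ 63391 < 63551), so the first above is n = 206, value 63551.

63551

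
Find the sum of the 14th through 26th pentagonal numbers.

7943

Σ i(3i−1)/2 = (3Σi² − Σi) / 2 over i = 14..26.
Σi = 351 − 91 = 260 and Σi² = 6201 − 819 = 5382.
(3·5382 − 1·260) / 2 = 15886/2 = 7943.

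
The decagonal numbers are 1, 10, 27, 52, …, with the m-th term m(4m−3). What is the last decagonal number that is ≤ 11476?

11077

Solve n(4n−3) ≤ 11476 for integer n.
n = 53 gives 11077 ≤ 11476, while n = 54 gives 11502 > 11476; so the answer is 11077.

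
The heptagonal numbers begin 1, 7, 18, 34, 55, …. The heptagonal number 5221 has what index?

Set n(5n−3)/2 = 5221, giving 5n² − 3n − 10442 = 0.
The discriminant is 9 + 40·5221 = 208849, and √208849 = 457.
So n = (3 + 457) / 10 = 460/10 = 46.

46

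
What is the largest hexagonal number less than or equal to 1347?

1326

Solve n(2n−1) ≤ 1347 for integer n.
n = 26 gives 1326 ≤ 1347, while n = 27 gives 1431 > 1347; so the answer is 1326.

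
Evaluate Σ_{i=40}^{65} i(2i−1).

144885

Σ i(2i−1) = 2Σi² − Σi over i = 40..65.
Σi = 2145 − 780 = 1365 and Σi² = 93665 − 20540 = 73125.
2·73125 − 1·1365 = 144885.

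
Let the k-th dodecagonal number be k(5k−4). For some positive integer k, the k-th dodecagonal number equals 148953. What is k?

Set n(5n−4) = 148953, giving 5n² − 4n − 148953 = 0.
The discriminant is 16 + 20·148953 = 2979076, and √2979076 = 1726.
So n = (4 + 1726) / 10 = 1730/10 = 173.

173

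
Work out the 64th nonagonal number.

14176

The 64th nonagonal number is n(7n−5)/2 with n = 64.
64·(7·64 − 5)/2 = 64·443/2 = 14176.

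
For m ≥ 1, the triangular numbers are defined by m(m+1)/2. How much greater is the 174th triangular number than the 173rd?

Consecutive triangular numbers differ by n: T_{174} − T_{173} = 174.

174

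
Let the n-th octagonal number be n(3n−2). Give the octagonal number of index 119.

119·(3·119 − 2) = 119·355 = 42245.

42245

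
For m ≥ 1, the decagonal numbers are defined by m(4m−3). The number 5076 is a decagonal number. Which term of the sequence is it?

Set n(4n−3) = 5076, giving 4n² − 3n − 5076 = 0.
The discriminant is 9 + 16·5076 = 81225, and √81225 = 285.
So n = (3 + 285) / 8 = 288/8 = 36.

36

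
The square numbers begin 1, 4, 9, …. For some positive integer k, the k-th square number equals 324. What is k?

18

We need n² = 324, so n = √324 = 18.
Check: 18² = 324. ✓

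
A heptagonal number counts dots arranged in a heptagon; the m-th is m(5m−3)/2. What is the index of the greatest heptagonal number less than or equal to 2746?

Solve n(5n−3)/2 ≤ 2746 for integer n.
n = 33 gives 2673 ≤ 2746, while n = 34 gives 2839 > 2746; so the answer is index 33.

33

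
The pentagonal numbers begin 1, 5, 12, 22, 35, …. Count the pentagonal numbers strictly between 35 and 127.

4

The n-th pentagonal number is n(3n−1)/2.
Smallest index with value > 35: n = 6 (giving 51).
Largest index with value < 127: n = 9 (giving 117).
Indices 6 through 9: 4 terms.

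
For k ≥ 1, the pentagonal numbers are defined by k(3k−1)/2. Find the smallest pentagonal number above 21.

Solve n(3n−1)/2 > 21 for integer n.
The largest n with value ≤ 21 is 3 (since 12 ≤ 21 < 22), so the first above is n = 4, value 22.

22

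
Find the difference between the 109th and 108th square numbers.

217

n² − (n−1)² = 2n − 1, so 109² − 108² = 2·109 − 1 = 217.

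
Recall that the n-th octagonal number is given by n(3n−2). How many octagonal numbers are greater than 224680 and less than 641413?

188

The n-th octagonal number is n(3n−2).
Smallest index with value > 224680: n = 275 (giving 226325).
Largest index with value < 641413: n = 462 (giving 639408).
Indices 275 through 462: 188 terms.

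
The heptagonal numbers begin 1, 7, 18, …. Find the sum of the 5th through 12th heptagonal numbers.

Σ i(5i−3)/2 = (5Σi² − 3Σi) / 2 over i = 5..12.
Σi = 78 − 10 = 68 and Σi² = 650 − 30 = 620.
(5·620 − 3·68) / 2 = 2896/2 = 1448.

1448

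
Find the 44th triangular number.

The 44th triangular number is n(n+1)/2 with n = 44.
44·45/2 = 1980/2 = 990.

990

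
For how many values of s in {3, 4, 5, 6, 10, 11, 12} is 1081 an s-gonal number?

s = 3: P(3, 46) = 1081. ✓
s = 4: P(4, 32) = 1024 and P(4, 33) = 1089; 1081 is not s-gonal.
s = 5: P(5, 27) = 1080 and P(5, 28) = 1162; 1081 is not s-gonal.
s = 6: P(6, 23) = 1035 and P(6, 24) = 1128; 1081 is not s-gonal.
s = 10: P(10, 16) = 976 and P(10, 17) = 1105; 1081 is not s-gonal.
s = 11: P(11, 15) = 960 and P(11, 16) = 1096; 1081 is not s-gonal.
s = 12: P(12, 15) = 1065 and P(12, 16) = 1216; 1081 is not s-gonal.
Hits: s ∈ {3} → 1.

1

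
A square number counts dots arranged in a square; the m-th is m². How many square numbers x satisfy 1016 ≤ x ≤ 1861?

The n-th square number is n².
Smallest index with value ≥ 1016: n = 32 (giving 1024).
Largest index with value ≤ 1861: n = 43 (giving 1849).
Indices 32 through 43: 12 terms.

12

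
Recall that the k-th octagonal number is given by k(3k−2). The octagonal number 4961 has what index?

Set n(3n−2) = 4961, giving 3n² − 2n − 4961 = 0.
The discriminant is 4 + 12·4961 = 59536, and √59536 = 244.
So n = (2 + 244) / 6 = 246/6 = 41.

41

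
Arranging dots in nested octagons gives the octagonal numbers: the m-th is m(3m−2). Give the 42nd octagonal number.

The 42nd octagonal number is n(3n−2) with n = 42.
42·(3·42 − 2) = 42·124 = 5208.

5208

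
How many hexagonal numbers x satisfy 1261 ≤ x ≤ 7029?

34

The n-th hexagonal number is n(2n−1).
Smallest index with value ≥ 1261: n = 26 (giving 1326).
Largest index with value ≤ 7029: n = 59 (giving 6903).
Indices 26 through 59: 34 terms.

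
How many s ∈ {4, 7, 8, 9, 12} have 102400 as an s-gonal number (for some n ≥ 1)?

1

s = 4: P(4, 320) = 102400. ✓
s = 7: P(7, 202) = 101707 and P(7, 203) = 102718; 102400 is not s-gonal.
s = 8: P(8, 185) = 102305 and P(8, 186) = 103416; 102400 is not s-gonal.
s = 9: P(9, 171) = 101916 and P(9, 172) = 103114; 102400 is not s-gonal.
s = 12: P(12, 143) = 101673 and P(12, 144) = 103104; 102400 is not s-gonal.
Hits: s ∈ {4} → 1.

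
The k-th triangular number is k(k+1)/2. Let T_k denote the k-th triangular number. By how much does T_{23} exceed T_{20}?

66

23·24/2 = 276 and 20·21/2 = 210.
Difference: 276 − 210 = 66.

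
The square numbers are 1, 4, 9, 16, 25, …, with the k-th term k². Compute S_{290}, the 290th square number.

The 290th square number is n² with n = 290.
290² = 84100.

84100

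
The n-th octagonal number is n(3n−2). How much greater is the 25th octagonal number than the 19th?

780

25·(3·25 − 2) = 1825 and 19·(3·19 − 2) = 1045.
Difference: 1825 − 1045 = 780.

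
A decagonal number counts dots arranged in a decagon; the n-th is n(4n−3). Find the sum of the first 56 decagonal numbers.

235676

Σ i(4i−3) = 4Σi² − 3Σi over i = 1..56.
Σi = 1596 and Σi² = 60116.
4·60116 − 3·1596 = 235676.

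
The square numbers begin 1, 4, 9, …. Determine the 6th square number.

36

The 6th square number is n² with n = 6.
6² = 36.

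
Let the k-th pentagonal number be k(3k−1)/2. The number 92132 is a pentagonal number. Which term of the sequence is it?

248

Set n(3n−1)/2 = 92132, giving 3n² − n − 184264 = 0.
The discriminant is 1 + 24·92132 = 2211169, and √2211169 = 1487.
So n = (1 + 1487) / 6 = 1488/6 = 248.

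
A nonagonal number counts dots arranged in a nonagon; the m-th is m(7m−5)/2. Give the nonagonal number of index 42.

The 42nd nonagonal number is n(7n−5)/2 with n = 42.
42·(7·42 − 5)/2 = 42·289/2 = 6069.

6069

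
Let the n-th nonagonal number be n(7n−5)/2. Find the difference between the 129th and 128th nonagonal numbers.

897

Consecutive nonagonal numbers differ by 7n − 6: here 7·129 − 6 = 897.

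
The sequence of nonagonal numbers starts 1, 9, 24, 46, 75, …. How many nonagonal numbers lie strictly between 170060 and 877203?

280

The n-th nonagonal number is n(7n−5)/2.
Smallest index with value > 170060: n = 221 (giving 170391).
Largest index with value < 877203: n = 500 (giving 873750).
Indices 221 through 500: 280 terms.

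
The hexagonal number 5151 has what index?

Set n(2n−1) = 5151, giving 2n² − n − 5151 = 0.
So n = (1 + 203) / 4 = 204/4 = 51.
Check: 51·(2·51 − 1) = 5151. ✓

51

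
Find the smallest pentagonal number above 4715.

Solve n(3n−1)/2 > 4715 for integer n.
The largest n with value ≤ 4715 is 56 (since 4676 ≤ 4715 < 4845), so the first above is n = 57, value 4845.

4845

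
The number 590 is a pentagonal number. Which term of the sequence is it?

Set n(3n−1)/2 = 590, giving 3n² − n − 1180 = 0.
So n = (1 + 119) / 6 = 120/6 = 20.

20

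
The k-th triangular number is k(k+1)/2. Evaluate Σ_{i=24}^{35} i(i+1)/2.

5470

Σ i(i+1)/2 = (Σi² + Σi) / 2 over i = 24..35.
Σi = 630 − 276 = 354 and Σi² = 14910 − 4324 = 10586.
(1·10586 + 1·354) / 2 = 10940/2 = 5470.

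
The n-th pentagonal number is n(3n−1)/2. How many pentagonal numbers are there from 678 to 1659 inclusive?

12

The n-th pentagonal number is n(3n−1)/2.
Smallest index with value ≥ 678: n = 22 (giving 715).
Largest index with value ≤ 1659: n = 33 (giving 1617).
Indices 22 through 33: 12 terms.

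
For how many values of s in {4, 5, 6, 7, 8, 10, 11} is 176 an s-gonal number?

2

s = 4: P(4, 13) = 169 and P(4, 14) = 196; 176 is not s-gonal.
s = 5: P(5, 11) = 176. ✓
s = 6: P(6, 9) = 153 and P(6, 10) = 190; 176 is not s-gonal.
s = 7: P(7, 8) = 148 and P(7, 9) = 189; 176 is not s-gonal.
s = 8: P(8, 8) = 176. ✓
s = 10: P(10, 7) = 175 and P(10, 8) = 232; 176 is not s-gonal.
s = 11: P(11, 6) = 141 and P(11, 7) = 196; 176 is not s-gonal.
Hits: s ∈ {5, 8} → 2.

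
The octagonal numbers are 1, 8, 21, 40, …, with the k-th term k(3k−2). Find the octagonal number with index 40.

The 40th octagonal number is n(3n−2) with n = 40.
40·(3·40 − 2) = 40·118 = 4720.

4720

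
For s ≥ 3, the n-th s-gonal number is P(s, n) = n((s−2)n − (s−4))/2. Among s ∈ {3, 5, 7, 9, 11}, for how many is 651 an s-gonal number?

2

s = 3: P(3, 35) = 630 and P(3, 36) = 666; 651 is not s-gonal.
s = 5: P(5, 21) = 651. ✓
s = 7: P(7, 16) = 616 and P(7, 17) = 697; 651 is not s-gonal.
s = 9: P(9, 14) = 651. ✓
s = 11: P(11, 12) = 606 and P(11, 13) = 715; 651 is not s-gonal.
Hits: s ∈ {5, 9} → 2.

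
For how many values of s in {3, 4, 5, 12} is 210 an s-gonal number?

2

s = 3: P(3, 20) = 210. ✓
s = 4: P(4, 14) = 196 and P(4, 15) = 225; 210 is not s-gonal.
s = 5: P(5, 12) = 210. ✓
s = 12: P(12, 6) = 156 and P(12, 7) = 217; 210 is not s-gonal.
Hits: s ∈ {3, 5} → 2.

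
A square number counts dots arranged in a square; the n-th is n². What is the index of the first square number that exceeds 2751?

53

Solve n² > 2751 for integer n.
The largest n with value ≤ 2751 is 52 (since 2704 ≤ 2751 < 2809), so the first above is n = 53, value 2809.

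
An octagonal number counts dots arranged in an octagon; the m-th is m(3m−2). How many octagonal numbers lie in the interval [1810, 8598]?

The n-th octagonal number is n(3n−2).
Smallest index with value ≥ 1810: n = 25 (giving 1825).
Largest index with value ≤ 8598: n = 53 (giving 8321).
Indices 25 through 53: 29 terms.

29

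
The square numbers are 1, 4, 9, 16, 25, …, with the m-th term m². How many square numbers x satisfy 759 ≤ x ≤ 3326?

The n-th square number is n².
Smallest index with value ≥ 759: n = 28 (giving 784).
Largest index with value ≤ 3326: n = 57 (giving 3249).
Indices 28 through 57: 30 terms.

30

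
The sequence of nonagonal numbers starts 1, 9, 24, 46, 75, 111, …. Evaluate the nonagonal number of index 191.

The 191st nonagonal number is n(7n−5)/2 with n = 191.
191·(7·191 − 5)/2 = 191·1332/2 = 191·666 = 127206.

127206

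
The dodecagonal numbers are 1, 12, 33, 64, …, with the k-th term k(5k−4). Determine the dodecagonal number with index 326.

530076

The 326th dodecagonal number is n(5n−4) with n = 326.
326·(5·326 − 4) = 326·1626 = 530076.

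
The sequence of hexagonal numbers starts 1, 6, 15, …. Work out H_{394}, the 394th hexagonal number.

310078

The 394th hexagonal number is n(2n−1) with n = 394.
394·(2·394 − 1) = 394·787 = 310078.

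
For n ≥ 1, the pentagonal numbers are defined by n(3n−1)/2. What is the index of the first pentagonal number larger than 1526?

Solve n(3n−1)/2 > 1526 for integer n.
The largest n with value ≤ 1526 is 32 (since 1520 ≤ 1526 < 1617), so the first above is n = 33, value 1617.

33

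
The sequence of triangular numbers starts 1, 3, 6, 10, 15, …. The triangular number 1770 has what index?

Set n(n+1)/2 = 1770, giving n² + n − 3540 = 0.
So n = (-1 + 119) / 2 = 118/2 = 59.

59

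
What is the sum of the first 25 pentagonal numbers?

Σ i(3i−1)/2 = (3Σi² − Σi) / 2 over i = 1..25.
Σi = 325 and Σi² = 5525.
(3·5525 − 1·325) / 2 = 16250/2 = 8125.

8125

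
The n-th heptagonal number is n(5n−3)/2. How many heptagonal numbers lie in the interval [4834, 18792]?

The n-th heptagonal number is n(5n−3)/2.
Smallest index with value ≥ 4834: n = 45 (giving 4995).
Largest index with value ≤ 18792: n = 87 (giving 18792).
Indices 45 through 87: 43 terms.

43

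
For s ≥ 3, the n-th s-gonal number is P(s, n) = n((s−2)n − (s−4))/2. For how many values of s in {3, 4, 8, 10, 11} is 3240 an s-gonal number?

1

s = 3: P(3, 80) = 3240. ✓
s = 4: P(4, 56) = 3136 and P(4, 57) = 3249; 3240 is not s-gonal.
s = 8: P(8, 33) = 3201 and P(8, 34) = 3400; 3240 is not s-gonal.
s = 10: P(10, 28) = 3052 and P(10, 29) = 3277; 3240 is not s-gonal.
s = 11: P(11, 27) = 3186 and P(11, 28) = 3430; 3240 is not s-gonal.
Hits: s ∈ {3} → 1.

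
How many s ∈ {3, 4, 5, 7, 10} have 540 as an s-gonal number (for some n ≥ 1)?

s = 3: P(3, 32) = 528 and P(3, 33) = 561; 540 is not s-gonal.
s = 4: P(4, 23) = 529 and P(4, 24) = 576; 540 is not s-gonal.
s = 5: P(5, 19) = 532 and P(5, 20) = 590; 540 is not s-gonal.
s = 7: P(7, 15) = 540. ✓
s = 10: P(10, 12) = 540. ✓
Hits: s ∈ {7, 10} → 2.

2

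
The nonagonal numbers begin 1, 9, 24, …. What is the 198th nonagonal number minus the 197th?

Consecutive nonagonal numbers differ by 7n − 6: here 7·198 − 6 = 1380.

1380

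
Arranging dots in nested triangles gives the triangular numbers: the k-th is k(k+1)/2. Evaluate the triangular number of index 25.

The 25th triangular number is n(n+1)/2 with n = 25.
25·26/2 = 650/2 = 325.

325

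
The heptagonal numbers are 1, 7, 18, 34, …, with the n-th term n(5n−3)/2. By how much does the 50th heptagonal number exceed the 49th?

246

Consecutive heptagonal numbers differ by 5n − 4: here 5·50 − 4 = 246.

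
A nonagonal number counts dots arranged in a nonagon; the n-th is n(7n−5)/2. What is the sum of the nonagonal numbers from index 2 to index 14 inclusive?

3289

Σ i(7i−5)/2 = (7Σi² − 5Σi) / 2 over i = 2..14.
Σi = 105 − 1 = 104 and Σi² = 1015 − 1 = 1014.
(7·1014 − 5·104) / 2 = 6578/2 = 3289.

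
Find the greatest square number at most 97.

81

Solve n² ≤ 97 for integer n.
n = 9 gives 81 ≤ 97, while n = 10 gives 100 > 97; so the answer is 81.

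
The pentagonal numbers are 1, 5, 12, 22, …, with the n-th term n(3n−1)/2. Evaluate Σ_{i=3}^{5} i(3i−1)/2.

69

Σ i(3i−1)/2 = (3Σi² − Σi) / 2 over i = 3..5.
Σi = 15 − 3 = 12 and Σi² = 55 − 5 = 50.
(3·50 − 1·12) / 2 = 138/2 = 69.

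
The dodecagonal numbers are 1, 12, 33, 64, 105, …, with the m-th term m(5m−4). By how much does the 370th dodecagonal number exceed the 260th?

346060

370·(5·370 − 4) = 683020 and 260·(5·260 − 4) = 336960.
Difference: 683020 − 336960 = 346060.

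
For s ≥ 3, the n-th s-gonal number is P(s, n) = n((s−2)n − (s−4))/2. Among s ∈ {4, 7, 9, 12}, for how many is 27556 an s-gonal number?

1

s = 4: P(4, 166) = 27556. ✓
s = 7: P(7, 105) = 27405 and P(7, 106) = 27931; 27556 is not s-gonal.
s = 9: P(9, 89) = 27501 and P(9, 90) = 28125; 27556 is not s-gonal.
s = 12: P(12, 74) = 27084 and P(12, 75) = 27825; 27556 is not s-gonal.
Hits: s ∈ {4} → 1.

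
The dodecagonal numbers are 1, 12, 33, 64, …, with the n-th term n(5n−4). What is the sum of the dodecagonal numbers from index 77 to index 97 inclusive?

Σ i(5i−4) = 5Σi² − 4Σi over i = 77..97.
Σi = 4753 − 2926 = 1827 and Σi² = 308945 − 149226 = 159719.
5·159719 − 4·1827 = 791287.

791287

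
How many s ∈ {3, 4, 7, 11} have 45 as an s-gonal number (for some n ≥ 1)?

1

s = 3: P(3, 9) = 45. ✓
s = 4: P(4, 6) = 36 and P(4, 7) = 49; 45 is not s-gonal.
s = 7: P(7, 4) = 34 and P(7, 5) = 55; 45 is not s-gonal.
s = 11: P(11, 3) = 30 and P(11, 4) = 58; 45 is not s-gonal.
Hits: s ∈ {3} → 1.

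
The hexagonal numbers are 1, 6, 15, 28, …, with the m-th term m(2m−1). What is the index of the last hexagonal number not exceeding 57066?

Solve n(2n−1) ≤ 57066 for integer n.
n = 169 gives 56953 ≤ 57066, while n = 170 gives 57630 > 57066; so the answer is index 169.

169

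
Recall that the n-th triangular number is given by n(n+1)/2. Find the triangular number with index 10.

55

The 10th triangular number is n(n+1)/2 with n = 10.
10·11/2 = 110/2 = 55.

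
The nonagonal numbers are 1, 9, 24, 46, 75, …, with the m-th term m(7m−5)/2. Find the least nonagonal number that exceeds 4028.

4200

Solve n(7n−5)/2 > 4028 for integer n.
The largest n with value ≤ 4028 is 34 (since 3961 ≤ 4028 < 4200), so the first above is n = 35, value 4200.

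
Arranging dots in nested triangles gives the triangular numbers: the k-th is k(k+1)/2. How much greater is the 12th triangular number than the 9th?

12·13/2 = 78 and 9·10/2 = 45.
Difference: 78 − 45 = 33.

33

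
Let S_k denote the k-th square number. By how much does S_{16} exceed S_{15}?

31

n² − (n−1)² = 2n − 1, so 16² − 15² = 2·16 − 1 = 31.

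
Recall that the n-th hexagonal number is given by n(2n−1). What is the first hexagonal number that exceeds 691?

703

Solve n(2n−1) > 691 for integer n.
The largest n with value ≤ 691 is 18 (since 630 ≤ 691 < 703), so the first above is n = 19, value 703.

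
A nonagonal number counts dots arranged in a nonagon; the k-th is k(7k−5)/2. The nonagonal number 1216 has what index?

Set n(7n−5)/2 = 1216, giving 7n² − 5n − 2432 = 0.
So n = (5 + 261) / 14 = 266/14 = 19.

19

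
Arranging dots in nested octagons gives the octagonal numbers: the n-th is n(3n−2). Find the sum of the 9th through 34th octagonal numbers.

Σ i(3i−2) = 3Σi² − 2Σi over i = 9..34.
Σi = 595 − 36 = 559 and Σi² = 13685 − 204 = 13481.
3·13481 − 2·559 = 39325.

39325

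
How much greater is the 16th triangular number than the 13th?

45

16·17/2 = 136 and 13·14/2 = 91.
Difference: 136 − 91 = 45.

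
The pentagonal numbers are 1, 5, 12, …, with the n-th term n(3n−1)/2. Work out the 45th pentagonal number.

3015

The 45th pentagonal number is n(3n−1)/2 with n = 45.
45·(3·45 − 1)/2 = 45·134/2 = 45·67 = 3015.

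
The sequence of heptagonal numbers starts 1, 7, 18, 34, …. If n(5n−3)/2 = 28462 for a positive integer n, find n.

Set n(5n−3)/2 = 28462, giving 5n² − 3n − 56924 = 0.
The discriminant is 9 + 40·28462 = 1138489, and √1138489 = 1067.
So n = (3 + 1067) / 10 = 1070/10 = 107.

107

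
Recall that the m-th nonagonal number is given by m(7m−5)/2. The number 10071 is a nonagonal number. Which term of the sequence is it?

Set n(7n−5)/2 = 10071, giving 7n² − 5n − 20142 = 0.
So n = (5 + 751) / 14 = 756/14 = 54.

54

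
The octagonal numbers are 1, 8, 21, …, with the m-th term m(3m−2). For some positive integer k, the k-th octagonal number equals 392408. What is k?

Set n(3n−2) = 392408, giving 3n² − 2n − 392408 = 0.
So n = (2 + 2170) / 6 = 2172/6 = 362.

362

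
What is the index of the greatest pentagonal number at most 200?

11

Solve n(3n−1)/2 ≤ 200 for integer n.
n = 11 gives 176 ≤ 200, while n = 12 gives 210 > 200; so the answer is index 11.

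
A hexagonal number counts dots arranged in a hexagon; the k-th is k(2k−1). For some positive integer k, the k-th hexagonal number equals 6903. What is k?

59

Set n(2n−1) = 6903, giving 2n² − n − 6903 = 0.
The discriminant is 1 + 8·6903 = 55225, and √55225 = 235.
So n = (1 + 235) / 4 = 236/4 = 59.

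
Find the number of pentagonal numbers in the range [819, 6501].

43

The n-th pentagonal number is n(3n−1)/2.
Smallest index with value ≥ 819: n = 24 (giving 852).
Largest index with value ≤ 6501: n = 66 (giving 6501).
Indices 24 through 66: 43 terms.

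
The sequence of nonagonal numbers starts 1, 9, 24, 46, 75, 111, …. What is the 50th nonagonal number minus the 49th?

344

Consecutive nonagonal numbers differ by 7n − 6: here 7·50 − 6 = 344.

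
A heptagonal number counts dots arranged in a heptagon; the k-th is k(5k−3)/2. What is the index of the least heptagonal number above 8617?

60

Solve n(5n−3)/2 > 8617 for integer n.
The largest n with value ≤ 8617 is 59 (since 8614 ≤ 8617 < 8910), so the first above is n = 60, value 8910.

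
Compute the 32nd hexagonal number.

The 32nd hexagonal number is n(2n−1) with n = 32.
32·(2·32 − 1) = 32·63 = 2016.

2016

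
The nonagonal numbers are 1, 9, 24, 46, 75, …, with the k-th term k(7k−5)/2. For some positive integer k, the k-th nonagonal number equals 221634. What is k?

Set n(7n−5)/2 = 221634, giving 7n² − 5n − 443268 = 0.
The discriminant is 25 + 56·221634 = 12411529, and √12411529 = 3523.
So n = (5 + 3523) / 14 = 3528/14 = 252.

252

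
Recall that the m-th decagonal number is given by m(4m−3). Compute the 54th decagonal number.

11502

The 54th decagonal number is n(4n−3) with n = 54.
54·(4·54 − 3) = 54·213 = 11502.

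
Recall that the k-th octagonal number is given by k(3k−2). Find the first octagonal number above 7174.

Solve n(3n−2) > 7174 for integer n.
The largest n with value ≤ 7174 is 49 (since 7105 ≤ 7174 < 7400), so the first above is n = 50, value 7400.

7400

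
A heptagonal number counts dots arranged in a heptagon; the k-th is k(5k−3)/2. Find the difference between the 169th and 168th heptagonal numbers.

841

Consecutive heptagonal numbers differ by 5n − 4: here 5·169 − 4 = 841.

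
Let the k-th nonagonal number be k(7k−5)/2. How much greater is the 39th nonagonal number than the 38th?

267

Consecutive nonagonal numbers differ by 7n − 6: here 7·39 − 6 = 267.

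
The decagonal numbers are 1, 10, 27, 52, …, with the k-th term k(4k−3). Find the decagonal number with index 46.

8326

The 46th decagonal number is n(4n−3) with n = 46.
46·(4·46 − 3) = 46·181 = 8326.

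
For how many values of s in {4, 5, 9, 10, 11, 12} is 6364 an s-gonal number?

s = 4: P(4, 79) = 6241 and P(4, 80) = 6400; 6364 is not s-gonal.
s = 5: P(5, 65) = 6305 and P(5, 66) = 6501; 6364 is not s-gonal.
s = 9: P(9, 43) = 6364. ✓
s = 10: P(10, 40) = 6280 and P(10, 41) = 6601; 6364 is not s-gonal.
s = 11: P(11, 37) = 6031 and P(11, 38) = 6365; 6364 is not s-gonal.
s = 12: P(12, 36) = 6336 and P(12, 37) = 6697; 6364 is not s-gonal.
Hits: s ∈ {9} → 1.

1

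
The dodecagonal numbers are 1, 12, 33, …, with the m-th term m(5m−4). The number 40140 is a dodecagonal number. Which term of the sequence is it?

Set n(5n−4) = 40140, giving 5n² − 4n − 40140 = 0.
So n = (4 + 896) / 10 = 900/10 = 90.

90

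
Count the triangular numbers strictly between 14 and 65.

6

The n-th triangular number is n(n+1)/2.
Smallest index with value > 14: n = 5 (giving 15).
Largest index with value < 65: n = 10 (giving 55).
Indices 5 through 10: 6 terms.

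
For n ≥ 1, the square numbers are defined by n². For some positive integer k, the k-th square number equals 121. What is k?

11

We need n² = 121, so n = √121 = 11.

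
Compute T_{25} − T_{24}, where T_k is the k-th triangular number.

Consecutive triangular numbers differ by n: T_{25} − T_{24} = 25.

25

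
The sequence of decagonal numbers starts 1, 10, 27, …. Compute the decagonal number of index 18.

The 18th decagonal number is n(4n−3) with n = 18.
18·(4·18 − 3) = 18·69 = 1242.

1242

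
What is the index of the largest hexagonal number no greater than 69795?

187

Solve n(2n−1) ≤ 69795 for integer n.
n = 187 gives 69751 ≤ 69795, while n = 188 gives 70500 > 69795; so the answer is index 187.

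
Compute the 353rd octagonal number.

373121

The 353rd octagonal number is n(3n−2) with n = 353.
353·(3·353 − 2) = 353·1057 = 373121.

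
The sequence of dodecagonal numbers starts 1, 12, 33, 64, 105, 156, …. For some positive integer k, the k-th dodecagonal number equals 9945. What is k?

Set n(5n−4) = 9945, giving 5n² − 4n − 9945 = 0.
The discriminant is 16 + 20·9945 = 198916, and √198916 = 446.
So n = (4 + 446) / 10 = 450/10 = 45.

45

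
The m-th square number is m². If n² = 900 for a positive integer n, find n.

We need n² = 900, so n = √900 = 30.
Check: 30² = 900. ✓

30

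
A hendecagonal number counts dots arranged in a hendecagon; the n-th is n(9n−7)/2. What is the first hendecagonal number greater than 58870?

Solve n(9n−7)/2 > 58870 for integer n.
The largest n with value ≤ 58870 is 114 (since 58083 ≤ 58870 < 59110), so the first above is n = 115, value 59110.

59110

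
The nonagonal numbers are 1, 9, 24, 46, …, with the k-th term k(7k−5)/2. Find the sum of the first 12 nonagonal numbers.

2080

Σ i(7i−5)/2 = (7Σi² − 5Σi) / 2 over i = 1..12.
Σi = 78 and Σi² = 650.
(7·650 − 5·78) / 2 = 4160/2 = 2080.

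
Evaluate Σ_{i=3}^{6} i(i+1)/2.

52

Σ i(i+1)/2 = (Σi² + Σi) / 2 over i = 3..6.
Σi = 21 − 3 = 18 and Σi² = 91 − 5 = 86.
(1·86 + 1·18) / 2 = 104/2 = 52.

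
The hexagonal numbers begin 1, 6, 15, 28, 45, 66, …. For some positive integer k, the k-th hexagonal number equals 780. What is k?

Set n(2n−1) = 780, giving 2n² − n − 780 = 0.
So n = (1 + 79) / 4 = 80/4 = 20.

20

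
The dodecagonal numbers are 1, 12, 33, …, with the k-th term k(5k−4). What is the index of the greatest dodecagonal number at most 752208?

388

Solve n(5n−4) ≤ 752208 for integer n.
n = 388 gives 751168 ≤ 752208, while n = 389 gives 755049 > 752208; so the answer is index 388.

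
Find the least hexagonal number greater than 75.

Solve n(2n−1) > 75 for integer n.
The largest n with value ≤ 75 is 6 (since 66 ≤ 75 < 91), so the first above is n = 7, value 91.

91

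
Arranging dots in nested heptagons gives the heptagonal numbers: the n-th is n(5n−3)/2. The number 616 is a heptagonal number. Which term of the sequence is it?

16

Set n(5n−3)/2 = 616, giving 5n² − 3n − 1232 = 0.
So n = (3 + 157) / 10 = 160/10 = 16.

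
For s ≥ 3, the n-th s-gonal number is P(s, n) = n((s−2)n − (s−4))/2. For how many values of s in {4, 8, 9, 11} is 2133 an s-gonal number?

s = 4: P(4, 46) = 2116 and P(4, 47) = 2209; 2133 is not s-gonal.
s = 8: P(8, 27) = 2133. ✓
s = 9: P(9, 25) = 2125 and P(9, 26) = 2301; 2133 is not s-gonal.
s = 11: P(11, 22) = 2101 and P(11, 23) = 2300; 2133 is not s-gonal.
Hits: s ∈ {8} → 1.

1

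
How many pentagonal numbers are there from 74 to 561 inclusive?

The n-th pentagonal number is n(3n−1)/2.
Smallest index with value ≥ 74: n = 8 (giving 92).
Largest index with value ≤ 561: n = 19 (giving 532).
Indices 8 through 19: 12 terms.

12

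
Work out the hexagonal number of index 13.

The 13th hexagonal number is n(2n−1) with n = 13.
13·(2·13 − 1) = 13·25 = 325.

325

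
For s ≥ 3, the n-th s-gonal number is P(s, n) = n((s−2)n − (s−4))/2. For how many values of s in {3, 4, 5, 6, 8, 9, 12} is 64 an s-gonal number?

s = 3: P(3, 10) = 55 and P(3, 11) = 66; 64 is not s-gonal.
s = 4: P(4, 8) = 64. ✓
s = 5: P(5, 6) = 51 and P(5, 7) = 70; 64 is not s-gonal.
s = 6: P(6, 5) = 45 and P(6, 6) = 66; 64 is not s-gonal.
s = 8: P(8, 4) = 40 and P(8, 5) = 65; 64 is not s-gonal.
s = 9: P(9, 4) = 46 and P(9, 5) = 75; 64 is not s-gonal.
s = 12: P(12, 4) = 64. ✓
Hits: s ∈ {4, 12} → 2.

2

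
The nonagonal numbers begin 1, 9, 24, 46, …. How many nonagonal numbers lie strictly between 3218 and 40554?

77

The n-th nonagonal number is n(7n−5)/2.
Smallest index with value > 3218: n = 31 (giving 3286).
Largest index with value < 40554: n = 107 (giving 39804).
Indices 31 through 107: 77 terms.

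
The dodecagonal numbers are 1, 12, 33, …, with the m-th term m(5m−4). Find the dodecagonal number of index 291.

The 291st dodecagonal number is n(5n−4) with n = 291.
291·(5·291 − 4) = 291·1451 = 422241.

422241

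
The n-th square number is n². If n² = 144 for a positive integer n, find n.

We need n² = 144, so n = √144 = 12.

12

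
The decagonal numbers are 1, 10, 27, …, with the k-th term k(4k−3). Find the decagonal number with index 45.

The 45th decagonal number is n(4n−3) with n = 45.
45·(4·45 − 3) = 45·177 = 7965.

7965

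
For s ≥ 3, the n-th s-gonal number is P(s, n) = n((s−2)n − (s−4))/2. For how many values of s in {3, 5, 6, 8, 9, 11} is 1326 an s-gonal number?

s = 3: P(3, 51) = 1326. ✓
s = 5: P(5, 29) = 1247 and P(5, 30) = 1335; 1326 is not s-gonal.
s = 6: P(6, 26) = 1326. ✓
s = 8: P(8, 21) = 1281 and P(8, 22) = 1408; 1326 is not s-gonal.
s = 9: P(9, 19) = 1216 and P(9, 20) = 1350; 1326 is not s-gonal.
s = 11: P(11, 17) = 1241 and P(11, 18) = 1395; 1326 is not s-gonal.
Hits: s ∈ {3, 6} → 2.

2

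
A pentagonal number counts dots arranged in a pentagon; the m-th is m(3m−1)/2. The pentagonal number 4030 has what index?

Set n(3n−1)/2 = 4030, giving 3n² − n − 8060 = 0.
So n = (1 + 311) / 6 = 312/6 = 52.
Check: 52·(3·52 − 1)/2 = 4030. ✓

52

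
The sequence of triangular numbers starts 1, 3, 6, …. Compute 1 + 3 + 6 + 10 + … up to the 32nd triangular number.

Σ i(i+1)/2 = (Σi² + Σi) / 2 over i = 1..32.
Σi = 528 and Σi² = 11440.
(1·11440 + 1·528) / 2 = 11968/2 = 5984.

5984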